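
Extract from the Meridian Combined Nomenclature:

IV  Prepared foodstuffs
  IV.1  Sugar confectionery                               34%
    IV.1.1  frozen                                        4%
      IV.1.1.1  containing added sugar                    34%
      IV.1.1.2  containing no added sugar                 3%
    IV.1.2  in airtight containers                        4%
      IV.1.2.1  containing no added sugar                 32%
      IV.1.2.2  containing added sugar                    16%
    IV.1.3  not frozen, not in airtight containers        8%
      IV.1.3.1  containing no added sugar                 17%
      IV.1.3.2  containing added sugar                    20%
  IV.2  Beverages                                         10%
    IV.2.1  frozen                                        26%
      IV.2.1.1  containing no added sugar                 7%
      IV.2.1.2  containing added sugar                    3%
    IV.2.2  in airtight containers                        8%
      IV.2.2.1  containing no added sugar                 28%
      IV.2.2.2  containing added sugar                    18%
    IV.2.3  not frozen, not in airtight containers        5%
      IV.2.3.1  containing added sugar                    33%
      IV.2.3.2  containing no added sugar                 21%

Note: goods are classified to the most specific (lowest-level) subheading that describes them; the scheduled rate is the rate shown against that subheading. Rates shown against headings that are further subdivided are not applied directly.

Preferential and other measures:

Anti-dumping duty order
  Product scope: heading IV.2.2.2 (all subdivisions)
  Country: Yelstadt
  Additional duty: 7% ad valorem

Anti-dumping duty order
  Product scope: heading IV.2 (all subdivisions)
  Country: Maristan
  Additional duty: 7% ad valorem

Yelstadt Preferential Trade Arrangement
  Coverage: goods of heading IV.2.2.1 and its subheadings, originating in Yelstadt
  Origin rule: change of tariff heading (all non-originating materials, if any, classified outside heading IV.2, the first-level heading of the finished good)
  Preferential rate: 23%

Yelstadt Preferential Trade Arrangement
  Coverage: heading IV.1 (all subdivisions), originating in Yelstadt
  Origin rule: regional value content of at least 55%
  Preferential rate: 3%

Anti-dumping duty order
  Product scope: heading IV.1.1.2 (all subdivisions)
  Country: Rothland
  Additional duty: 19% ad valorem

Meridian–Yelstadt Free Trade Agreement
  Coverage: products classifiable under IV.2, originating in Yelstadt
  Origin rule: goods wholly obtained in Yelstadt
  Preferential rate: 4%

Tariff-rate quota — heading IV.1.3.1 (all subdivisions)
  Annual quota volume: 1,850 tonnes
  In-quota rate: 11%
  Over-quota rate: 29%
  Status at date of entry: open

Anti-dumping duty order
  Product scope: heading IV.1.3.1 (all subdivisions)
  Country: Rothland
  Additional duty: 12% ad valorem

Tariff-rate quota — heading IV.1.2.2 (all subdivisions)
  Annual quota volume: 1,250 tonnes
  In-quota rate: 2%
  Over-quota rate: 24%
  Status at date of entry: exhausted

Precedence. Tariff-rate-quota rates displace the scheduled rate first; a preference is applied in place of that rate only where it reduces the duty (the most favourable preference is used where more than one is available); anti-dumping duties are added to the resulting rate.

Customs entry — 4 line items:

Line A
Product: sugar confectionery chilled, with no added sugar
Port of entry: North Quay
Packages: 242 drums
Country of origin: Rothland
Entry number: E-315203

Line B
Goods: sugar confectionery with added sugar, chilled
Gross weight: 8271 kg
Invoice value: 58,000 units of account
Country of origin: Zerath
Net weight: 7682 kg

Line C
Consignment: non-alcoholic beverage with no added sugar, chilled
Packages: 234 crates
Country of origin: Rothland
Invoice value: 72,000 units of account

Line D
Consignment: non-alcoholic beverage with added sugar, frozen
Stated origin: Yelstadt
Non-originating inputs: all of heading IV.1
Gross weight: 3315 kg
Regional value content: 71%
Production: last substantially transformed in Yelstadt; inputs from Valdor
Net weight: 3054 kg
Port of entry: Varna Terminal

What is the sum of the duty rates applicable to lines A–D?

67%

Line A: sugar confectionery → IV.1; chilled → IV.1.3; with no added sugar → IV.1.3.1. Scheduled 17%. quota on IV.1.3.1 open → in-quota 11%; anti-dumping (Rothland, IV.1.3.1): +12%; total 11% + 12% = 23%. → 23%.
Line B: sugar confectionery → IV.1; chilled → IV.1.3; with added sugar → IV.1.3.2. Scheduled 20%. No special measure applies. → 20%.
Line C: non-alcoholic beverage → IV.2; chilled → IV.2.3; with no added sugar → IV.2.3.2. Scheduled 21%. No special measure applies. → 21%.
Line D: non-alcoholic beverage → IV.2; frozen → IV.2.1; with added sugar → IV.2.1.2. Scheduled 3%. Yelstadt agreement on IV.2.2.1: IV.2.1.2 not covered; Yelstadt agreement on IV.1: IV.2.1.2 not covered; Yelstadt agreement on IV.2: not wholly obtained. → 3%.
Sum: 23% + 20% + 21% + 3% = 67%.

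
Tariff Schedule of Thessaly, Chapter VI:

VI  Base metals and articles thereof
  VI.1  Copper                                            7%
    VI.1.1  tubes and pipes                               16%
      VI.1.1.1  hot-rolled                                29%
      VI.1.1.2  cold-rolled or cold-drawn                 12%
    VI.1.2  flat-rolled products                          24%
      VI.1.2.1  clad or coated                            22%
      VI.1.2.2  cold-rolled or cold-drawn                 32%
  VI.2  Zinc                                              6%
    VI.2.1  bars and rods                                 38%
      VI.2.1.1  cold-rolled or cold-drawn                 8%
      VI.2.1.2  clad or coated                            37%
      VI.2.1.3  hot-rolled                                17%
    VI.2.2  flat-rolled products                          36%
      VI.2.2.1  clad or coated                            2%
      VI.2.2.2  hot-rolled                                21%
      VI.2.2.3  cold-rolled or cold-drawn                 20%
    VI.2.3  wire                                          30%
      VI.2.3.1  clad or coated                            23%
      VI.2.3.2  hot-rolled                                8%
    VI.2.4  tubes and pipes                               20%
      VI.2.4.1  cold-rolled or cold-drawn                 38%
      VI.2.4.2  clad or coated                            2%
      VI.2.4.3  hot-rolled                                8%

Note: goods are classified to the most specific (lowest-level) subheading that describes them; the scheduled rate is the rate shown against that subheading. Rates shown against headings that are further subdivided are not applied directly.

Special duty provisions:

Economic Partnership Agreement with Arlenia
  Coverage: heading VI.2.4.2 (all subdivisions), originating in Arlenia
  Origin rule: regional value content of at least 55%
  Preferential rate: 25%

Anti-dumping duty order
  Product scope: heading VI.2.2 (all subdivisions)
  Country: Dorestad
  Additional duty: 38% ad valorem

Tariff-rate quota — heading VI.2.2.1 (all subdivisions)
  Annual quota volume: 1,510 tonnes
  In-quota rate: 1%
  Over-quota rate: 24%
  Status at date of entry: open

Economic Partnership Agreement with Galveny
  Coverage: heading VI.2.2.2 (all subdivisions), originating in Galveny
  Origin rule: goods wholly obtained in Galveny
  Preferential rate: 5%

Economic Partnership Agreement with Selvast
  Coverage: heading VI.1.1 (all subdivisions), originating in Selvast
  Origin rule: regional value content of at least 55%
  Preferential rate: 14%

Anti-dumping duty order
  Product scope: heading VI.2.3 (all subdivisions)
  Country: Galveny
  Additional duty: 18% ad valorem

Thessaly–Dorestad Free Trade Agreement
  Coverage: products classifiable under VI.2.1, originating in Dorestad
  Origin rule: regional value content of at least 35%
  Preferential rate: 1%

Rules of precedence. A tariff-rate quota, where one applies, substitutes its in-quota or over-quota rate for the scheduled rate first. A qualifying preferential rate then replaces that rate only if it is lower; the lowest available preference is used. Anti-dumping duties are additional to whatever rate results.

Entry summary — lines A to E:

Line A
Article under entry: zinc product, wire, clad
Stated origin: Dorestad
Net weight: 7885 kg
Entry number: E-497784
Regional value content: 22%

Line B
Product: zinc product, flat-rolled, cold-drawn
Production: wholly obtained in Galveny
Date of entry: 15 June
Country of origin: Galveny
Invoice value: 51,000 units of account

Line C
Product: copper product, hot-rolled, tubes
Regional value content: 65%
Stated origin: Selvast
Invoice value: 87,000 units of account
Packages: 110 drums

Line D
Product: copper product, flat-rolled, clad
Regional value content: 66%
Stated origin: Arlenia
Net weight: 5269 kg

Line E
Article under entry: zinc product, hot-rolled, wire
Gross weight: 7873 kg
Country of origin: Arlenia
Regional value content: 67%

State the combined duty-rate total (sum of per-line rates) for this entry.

87%

Line A: zinc → VI.2; wire → VI.2.3; clad → VI.2.3.1. Scheduled 23%. Dorestad agreement on VI.2.1: VI.2.3.1 not covered. → 23%.
Line B: zinc → VI.2; flat-rolled → VI.2.2; cold-drawn → VI.2.2.3. Scheduled 20%. Galveny agreement on VI.2.2.2: VI.2.2.3 not covered. → 20%.
Line C: copper → VI.1; tubes → VI.1.1; hot-rolled → VI.1.1.1. Scheduled 29%. Selvast agreement on VI.1.1: RVC ≥ 55% → 14% available; preferential 14%. → 14%.
Line D: copper → VI.1; flat-rolled → VI.1.2; clad → VI.1.2.1. Scheduled 22%. Arlenia agreement on VI.2.4.2: VI.1.2.1 not covered. → 22%.
Line E: zinc → VI.2; wire → VI.2.3; hot-rolled → VI.2.3.2. Scheduled 8%. Arlenia agreement on VI.2.4.2: VI.2.3.2 not covered. → 8%.
Sum: 23% + 20% + 14% + 22% + 8% = 87%.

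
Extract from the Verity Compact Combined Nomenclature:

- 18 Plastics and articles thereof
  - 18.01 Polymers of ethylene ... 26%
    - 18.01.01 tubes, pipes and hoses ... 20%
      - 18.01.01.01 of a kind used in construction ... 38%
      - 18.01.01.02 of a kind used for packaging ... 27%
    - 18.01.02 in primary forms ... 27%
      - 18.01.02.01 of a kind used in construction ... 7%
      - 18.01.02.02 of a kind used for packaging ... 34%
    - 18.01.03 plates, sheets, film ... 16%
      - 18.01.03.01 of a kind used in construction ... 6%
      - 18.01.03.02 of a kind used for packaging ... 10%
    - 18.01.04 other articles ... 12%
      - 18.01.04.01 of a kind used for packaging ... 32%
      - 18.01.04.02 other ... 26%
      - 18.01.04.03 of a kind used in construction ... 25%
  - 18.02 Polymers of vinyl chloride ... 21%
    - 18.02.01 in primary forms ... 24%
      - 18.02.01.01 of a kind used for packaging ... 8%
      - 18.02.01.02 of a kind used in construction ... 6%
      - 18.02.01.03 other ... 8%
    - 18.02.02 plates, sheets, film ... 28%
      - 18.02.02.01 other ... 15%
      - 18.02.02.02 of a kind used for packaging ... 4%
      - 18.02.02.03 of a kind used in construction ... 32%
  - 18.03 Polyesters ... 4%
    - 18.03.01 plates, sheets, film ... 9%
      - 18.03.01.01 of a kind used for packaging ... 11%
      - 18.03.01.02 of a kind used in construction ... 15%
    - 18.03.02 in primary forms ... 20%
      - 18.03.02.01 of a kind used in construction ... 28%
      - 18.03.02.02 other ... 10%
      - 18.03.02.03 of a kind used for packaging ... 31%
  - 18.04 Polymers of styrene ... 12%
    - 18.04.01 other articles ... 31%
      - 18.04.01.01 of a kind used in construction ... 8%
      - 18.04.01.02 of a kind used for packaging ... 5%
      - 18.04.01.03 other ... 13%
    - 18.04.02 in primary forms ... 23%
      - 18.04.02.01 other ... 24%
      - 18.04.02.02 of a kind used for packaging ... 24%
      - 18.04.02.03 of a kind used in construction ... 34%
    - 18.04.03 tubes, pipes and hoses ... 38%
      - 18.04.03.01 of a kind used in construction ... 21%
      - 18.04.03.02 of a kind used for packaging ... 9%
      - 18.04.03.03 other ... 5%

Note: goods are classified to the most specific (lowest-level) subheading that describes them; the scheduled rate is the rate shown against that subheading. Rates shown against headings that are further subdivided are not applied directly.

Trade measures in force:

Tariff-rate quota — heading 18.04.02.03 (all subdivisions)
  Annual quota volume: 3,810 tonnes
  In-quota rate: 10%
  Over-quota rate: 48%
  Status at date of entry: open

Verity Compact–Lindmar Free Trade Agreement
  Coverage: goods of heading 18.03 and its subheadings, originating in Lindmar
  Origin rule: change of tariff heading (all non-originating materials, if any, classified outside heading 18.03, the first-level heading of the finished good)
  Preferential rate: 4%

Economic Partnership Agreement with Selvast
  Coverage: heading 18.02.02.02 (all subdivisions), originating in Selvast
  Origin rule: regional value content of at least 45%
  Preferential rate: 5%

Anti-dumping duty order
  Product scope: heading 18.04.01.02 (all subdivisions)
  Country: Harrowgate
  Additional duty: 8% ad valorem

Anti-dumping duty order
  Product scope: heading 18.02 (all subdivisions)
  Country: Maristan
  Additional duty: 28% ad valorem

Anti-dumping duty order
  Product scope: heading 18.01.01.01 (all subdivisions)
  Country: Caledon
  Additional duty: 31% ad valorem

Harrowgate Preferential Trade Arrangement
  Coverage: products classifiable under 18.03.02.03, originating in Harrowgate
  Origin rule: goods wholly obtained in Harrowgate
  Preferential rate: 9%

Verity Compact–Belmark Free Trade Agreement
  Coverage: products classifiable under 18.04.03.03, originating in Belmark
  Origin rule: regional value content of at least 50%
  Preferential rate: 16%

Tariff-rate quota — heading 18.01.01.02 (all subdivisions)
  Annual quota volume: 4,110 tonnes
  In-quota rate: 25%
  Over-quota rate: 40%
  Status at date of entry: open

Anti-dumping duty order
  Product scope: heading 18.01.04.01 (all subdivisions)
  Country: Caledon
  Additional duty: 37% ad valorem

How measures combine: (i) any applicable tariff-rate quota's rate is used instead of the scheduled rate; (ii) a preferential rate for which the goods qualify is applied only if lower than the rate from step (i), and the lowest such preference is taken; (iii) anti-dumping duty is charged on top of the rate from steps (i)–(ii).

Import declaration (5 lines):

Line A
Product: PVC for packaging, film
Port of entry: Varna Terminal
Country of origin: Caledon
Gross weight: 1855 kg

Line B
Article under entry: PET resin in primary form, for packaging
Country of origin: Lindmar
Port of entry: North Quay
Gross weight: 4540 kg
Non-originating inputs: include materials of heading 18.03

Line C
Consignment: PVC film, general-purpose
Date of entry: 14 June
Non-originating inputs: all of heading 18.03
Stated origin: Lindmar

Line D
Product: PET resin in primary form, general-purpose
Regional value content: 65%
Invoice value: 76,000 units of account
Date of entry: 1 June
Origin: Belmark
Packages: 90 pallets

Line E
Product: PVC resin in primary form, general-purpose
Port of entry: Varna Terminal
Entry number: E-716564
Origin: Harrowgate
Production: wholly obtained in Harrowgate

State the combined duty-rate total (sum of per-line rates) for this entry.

Line A: PVC → 18.02; film → 18.02.02; for packaging → 18.02.02.02. Scheduled 4%. No special measure applies. → 4%.
Line B: PET → 18.03; resin in primary form → 18.03.02; for packaging → 18.03.02.03. Scheduled 31%. Lindmar agreement on 18.03: CTH not met. → 31%.
Line C: PVC → 18.02; film → 18.02.02; general-purpose → 18.02.02.01. Scheduled 15%. Lindmar agreement on 18.03: 18.02.02.01 not covered. → 15%.
Line D: PET → 18.03; resin in primary form → 18.03.02; general-purpose → 18.03.02.02. Scheduled 10%. Belmark agreement on 18.04.03.03: 18.03.02.02 not covered. → 10%.
Line E: PVC → 18.02; resin in primary form → 18.02.01; general-purpose → 18.02.01.03. Scheduled 8%. Harrowgate agreement on 18.03.02.03: 18.02.01.03 not covered. → 8%.
Sum: 4% + 31% + 15% + 10% + 8% = 68%.

68%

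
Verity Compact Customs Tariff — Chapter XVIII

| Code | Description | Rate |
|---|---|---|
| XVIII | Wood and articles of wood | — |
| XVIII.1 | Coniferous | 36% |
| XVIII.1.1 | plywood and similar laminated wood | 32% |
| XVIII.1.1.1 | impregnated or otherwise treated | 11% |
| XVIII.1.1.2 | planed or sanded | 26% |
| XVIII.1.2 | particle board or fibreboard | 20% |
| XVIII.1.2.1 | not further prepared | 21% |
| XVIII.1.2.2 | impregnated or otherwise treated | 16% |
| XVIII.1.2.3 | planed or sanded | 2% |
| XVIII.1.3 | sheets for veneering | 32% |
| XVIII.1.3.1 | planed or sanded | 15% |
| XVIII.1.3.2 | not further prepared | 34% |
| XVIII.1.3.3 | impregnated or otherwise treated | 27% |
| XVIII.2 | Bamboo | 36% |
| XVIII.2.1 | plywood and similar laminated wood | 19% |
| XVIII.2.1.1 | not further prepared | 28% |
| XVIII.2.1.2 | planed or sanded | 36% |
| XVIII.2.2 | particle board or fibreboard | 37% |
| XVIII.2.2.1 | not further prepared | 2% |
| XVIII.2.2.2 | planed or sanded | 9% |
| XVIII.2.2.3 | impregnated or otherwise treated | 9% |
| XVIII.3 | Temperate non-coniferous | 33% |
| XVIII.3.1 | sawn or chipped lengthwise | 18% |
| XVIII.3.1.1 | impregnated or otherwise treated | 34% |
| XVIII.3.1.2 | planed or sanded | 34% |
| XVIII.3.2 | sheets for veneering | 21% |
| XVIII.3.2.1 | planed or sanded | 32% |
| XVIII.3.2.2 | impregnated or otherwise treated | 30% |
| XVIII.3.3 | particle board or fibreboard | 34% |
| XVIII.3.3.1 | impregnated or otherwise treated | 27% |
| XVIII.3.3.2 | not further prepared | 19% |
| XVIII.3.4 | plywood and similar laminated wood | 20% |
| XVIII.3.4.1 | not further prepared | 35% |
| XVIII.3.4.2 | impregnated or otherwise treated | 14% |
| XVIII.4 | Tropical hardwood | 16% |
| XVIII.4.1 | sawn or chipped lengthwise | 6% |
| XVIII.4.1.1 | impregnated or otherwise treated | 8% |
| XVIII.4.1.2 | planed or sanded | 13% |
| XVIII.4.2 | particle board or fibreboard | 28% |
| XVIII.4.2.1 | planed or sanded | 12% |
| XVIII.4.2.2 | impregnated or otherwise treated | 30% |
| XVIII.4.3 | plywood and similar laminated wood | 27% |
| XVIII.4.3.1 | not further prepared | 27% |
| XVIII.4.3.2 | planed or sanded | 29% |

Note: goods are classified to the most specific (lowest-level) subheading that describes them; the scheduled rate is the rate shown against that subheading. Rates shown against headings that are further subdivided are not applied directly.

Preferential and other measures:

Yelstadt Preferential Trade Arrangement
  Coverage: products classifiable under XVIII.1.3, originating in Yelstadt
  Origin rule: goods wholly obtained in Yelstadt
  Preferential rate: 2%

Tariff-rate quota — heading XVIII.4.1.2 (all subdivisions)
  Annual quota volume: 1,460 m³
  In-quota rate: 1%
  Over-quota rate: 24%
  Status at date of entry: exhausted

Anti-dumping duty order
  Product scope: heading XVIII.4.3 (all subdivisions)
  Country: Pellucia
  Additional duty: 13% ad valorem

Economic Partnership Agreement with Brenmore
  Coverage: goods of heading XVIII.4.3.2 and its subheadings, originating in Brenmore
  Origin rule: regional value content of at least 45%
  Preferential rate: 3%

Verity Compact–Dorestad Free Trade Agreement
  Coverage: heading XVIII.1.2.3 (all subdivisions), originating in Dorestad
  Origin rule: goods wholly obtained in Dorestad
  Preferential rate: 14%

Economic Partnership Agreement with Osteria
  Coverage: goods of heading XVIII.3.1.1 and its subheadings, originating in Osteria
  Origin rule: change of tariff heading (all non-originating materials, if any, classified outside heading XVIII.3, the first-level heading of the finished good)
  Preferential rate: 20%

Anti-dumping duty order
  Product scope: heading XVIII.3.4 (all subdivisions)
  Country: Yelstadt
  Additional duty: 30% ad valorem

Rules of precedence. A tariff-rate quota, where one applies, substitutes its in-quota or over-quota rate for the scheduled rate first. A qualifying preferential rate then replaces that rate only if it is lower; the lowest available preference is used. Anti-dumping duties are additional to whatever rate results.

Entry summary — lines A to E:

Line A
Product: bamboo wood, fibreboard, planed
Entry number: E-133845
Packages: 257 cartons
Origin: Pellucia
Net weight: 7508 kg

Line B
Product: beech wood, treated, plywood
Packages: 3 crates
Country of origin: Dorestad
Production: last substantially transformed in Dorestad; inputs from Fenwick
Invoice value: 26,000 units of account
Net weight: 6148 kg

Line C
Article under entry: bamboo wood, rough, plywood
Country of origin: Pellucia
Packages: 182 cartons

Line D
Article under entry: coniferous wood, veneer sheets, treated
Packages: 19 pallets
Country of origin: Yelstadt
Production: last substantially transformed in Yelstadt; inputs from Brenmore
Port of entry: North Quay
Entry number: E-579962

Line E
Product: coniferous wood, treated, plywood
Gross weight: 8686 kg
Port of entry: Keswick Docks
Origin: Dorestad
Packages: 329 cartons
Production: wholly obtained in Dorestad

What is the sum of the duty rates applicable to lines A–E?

89%

Line A: bamboo → XVIII.2; fibreboard → XVIII.2.2; planed → XVIII.2.2.2. Scheduled 9%. No special measure applies. → 9%.
Line B: beech → XVIII.3; plywood → XVIII.3.4; treated → XVIII.3.4.2. Scheduled 14%. Dorestad agreement on XVIII.1.2.3: XVIII.3.4.2 not covered. → 14%.
Line C: bamboo → XVIII.2; plywood → XVIII.2.1; rough → XVIII.2.1.1. Scheduled 28%. No special measure applies. → 28%.
Line D: coniferous → XVIII.1; veneer sheets → XVIII.1.3; treated → XVIII.1.3.3. Scheduled 27%. Yelstadt agreement on XVIII.1.3: not wholly obtained. → 27%.
Line E: coniferous → XVIII.1; plywood → XVIII.1.1; treated → XVIII.1.1.1. Scheduled 11%. Dorestad agreement on XVIII.1.2.3: XVIII.1.1.1 not covered. → 11%.
Sum: 9% + 14% + 28% + 27% + 11% = 89%.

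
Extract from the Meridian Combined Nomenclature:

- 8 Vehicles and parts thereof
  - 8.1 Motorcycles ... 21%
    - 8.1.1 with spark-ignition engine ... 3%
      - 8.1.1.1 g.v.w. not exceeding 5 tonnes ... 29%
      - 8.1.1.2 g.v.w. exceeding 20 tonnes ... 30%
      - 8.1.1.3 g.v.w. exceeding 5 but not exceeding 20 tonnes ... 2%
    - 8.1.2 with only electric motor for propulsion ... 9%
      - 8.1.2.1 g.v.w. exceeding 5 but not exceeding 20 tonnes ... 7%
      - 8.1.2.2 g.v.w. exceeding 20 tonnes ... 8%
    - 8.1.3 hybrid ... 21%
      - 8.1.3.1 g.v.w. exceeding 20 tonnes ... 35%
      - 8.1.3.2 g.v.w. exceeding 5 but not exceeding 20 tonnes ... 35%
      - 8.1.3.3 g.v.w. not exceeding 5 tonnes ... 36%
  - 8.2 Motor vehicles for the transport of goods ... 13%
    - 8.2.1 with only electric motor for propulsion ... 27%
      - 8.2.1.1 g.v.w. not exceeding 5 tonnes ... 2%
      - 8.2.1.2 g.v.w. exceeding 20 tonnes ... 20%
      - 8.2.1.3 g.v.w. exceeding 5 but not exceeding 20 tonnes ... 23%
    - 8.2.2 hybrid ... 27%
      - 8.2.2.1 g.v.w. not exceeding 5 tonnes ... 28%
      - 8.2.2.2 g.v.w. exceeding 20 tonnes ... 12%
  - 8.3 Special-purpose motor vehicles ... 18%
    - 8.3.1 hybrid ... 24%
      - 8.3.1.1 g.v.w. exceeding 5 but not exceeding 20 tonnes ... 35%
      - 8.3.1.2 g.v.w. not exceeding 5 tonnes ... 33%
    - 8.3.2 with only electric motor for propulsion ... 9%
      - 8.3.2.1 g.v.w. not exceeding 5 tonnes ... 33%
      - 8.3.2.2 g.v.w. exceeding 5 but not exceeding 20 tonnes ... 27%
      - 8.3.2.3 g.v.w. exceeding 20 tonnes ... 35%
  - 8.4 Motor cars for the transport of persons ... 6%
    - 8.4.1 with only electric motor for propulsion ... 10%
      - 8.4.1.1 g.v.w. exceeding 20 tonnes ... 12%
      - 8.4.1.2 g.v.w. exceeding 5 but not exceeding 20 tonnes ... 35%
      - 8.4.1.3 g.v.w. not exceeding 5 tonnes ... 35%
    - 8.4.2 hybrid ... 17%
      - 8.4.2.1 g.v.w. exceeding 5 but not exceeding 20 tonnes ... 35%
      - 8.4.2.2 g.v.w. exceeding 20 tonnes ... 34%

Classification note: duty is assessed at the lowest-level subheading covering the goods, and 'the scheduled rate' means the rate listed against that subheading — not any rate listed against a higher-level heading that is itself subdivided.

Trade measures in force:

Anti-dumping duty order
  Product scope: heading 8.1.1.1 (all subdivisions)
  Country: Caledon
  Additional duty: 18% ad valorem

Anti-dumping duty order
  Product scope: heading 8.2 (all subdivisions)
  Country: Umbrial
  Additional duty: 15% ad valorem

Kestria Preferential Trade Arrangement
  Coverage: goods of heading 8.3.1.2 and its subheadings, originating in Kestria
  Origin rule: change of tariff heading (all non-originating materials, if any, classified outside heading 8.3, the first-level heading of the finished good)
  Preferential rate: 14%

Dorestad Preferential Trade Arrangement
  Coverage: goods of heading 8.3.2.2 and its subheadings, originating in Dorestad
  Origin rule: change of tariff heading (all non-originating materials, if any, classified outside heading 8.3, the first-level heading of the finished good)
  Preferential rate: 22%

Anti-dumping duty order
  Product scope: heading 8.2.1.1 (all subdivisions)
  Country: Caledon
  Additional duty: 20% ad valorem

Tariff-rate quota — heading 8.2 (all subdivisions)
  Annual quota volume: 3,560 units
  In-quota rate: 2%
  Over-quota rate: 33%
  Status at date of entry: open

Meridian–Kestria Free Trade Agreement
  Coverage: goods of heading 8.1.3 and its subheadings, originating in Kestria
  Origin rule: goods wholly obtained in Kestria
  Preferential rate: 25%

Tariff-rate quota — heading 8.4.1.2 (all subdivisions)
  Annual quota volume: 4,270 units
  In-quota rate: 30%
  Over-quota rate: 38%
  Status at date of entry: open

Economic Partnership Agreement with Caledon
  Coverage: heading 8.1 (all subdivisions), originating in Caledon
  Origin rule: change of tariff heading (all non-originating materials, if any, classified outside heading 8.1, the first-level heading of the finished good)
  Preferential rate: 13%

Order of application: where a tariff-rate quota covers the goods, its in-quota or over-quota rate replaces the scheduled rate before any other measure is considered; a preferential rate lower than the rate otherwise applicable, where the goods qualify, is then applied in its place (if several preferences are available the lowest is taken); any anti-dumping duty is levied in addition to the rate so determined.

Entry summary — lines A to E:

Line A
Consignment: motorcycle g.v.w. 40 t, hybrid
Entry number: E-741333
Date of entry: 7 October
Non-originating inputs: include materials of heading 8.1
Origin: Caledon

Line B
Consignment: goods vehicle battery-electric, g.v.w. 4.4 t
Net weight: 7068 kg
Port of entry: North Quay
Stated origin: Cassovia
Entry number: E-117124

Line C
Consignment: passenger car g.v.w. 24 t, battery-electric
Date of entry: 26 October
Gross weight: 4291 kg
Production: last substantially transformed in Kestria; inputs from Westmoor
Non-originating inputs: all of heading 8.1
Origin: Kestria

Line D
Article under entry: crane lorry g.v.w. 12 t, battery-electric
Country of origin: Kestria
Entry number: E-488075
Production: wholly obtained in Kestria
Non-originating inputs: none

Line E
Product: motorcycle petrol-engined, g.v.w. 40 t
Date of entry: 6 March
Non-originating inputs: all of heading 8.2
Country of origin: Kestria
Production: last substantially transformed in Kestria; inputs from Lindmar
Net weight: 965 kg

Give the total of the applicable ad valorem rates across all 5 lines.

Line A: motorcycle → 8.1; hybrid → 8.1.3; g.v.w. 40 t → 8.1.3.1. Scheduled 35%. Caledon agreement on 8.1: CTH not met. → 35%.
Line B: goods vehicle → 8.2; battery-electric → 8.2.1; g.v.w. 4.4 t → 8.2.1.1. Scheduled 2%. quota on 8.2 open → in-quota 2%. → 2%.
Line C: passenger car → 8.4; battery-electric → 8.4.1; g.v.w. 24 t → 8.4.1.1. Scheduled 12%. Kestria agreement on 8.3.1.2: 8.4.1.1 not covered; Kestria agreement on 8.1.3: 8.4.1.1 not covered. → 12%.
Line D: crane lorry → 8.3; battery-electric → 8.3.2; g.v.w. 12 t → 8.3.2.2. Scheduled 27%. Kestria agreement on 8.3.1.2: 8.3.2.2 not covered; Kestria agreement on 8.1.3: 8.3.2.2 not covered. → 27%.
Line E: motorcycle → 8.1; petrol-engined → 8.1.1; g.v.w. 40 t → 8.1.1.2. Scheduled 30%. Kestria agreement on 8.3.1.2: 8.1.1.2 not covered; Kestria agreement on 8.1.3: 8.1.1.2 not covered. → 30%.
Sum: 35% + 2% + 12% + 27% + 30% = 106%.

106%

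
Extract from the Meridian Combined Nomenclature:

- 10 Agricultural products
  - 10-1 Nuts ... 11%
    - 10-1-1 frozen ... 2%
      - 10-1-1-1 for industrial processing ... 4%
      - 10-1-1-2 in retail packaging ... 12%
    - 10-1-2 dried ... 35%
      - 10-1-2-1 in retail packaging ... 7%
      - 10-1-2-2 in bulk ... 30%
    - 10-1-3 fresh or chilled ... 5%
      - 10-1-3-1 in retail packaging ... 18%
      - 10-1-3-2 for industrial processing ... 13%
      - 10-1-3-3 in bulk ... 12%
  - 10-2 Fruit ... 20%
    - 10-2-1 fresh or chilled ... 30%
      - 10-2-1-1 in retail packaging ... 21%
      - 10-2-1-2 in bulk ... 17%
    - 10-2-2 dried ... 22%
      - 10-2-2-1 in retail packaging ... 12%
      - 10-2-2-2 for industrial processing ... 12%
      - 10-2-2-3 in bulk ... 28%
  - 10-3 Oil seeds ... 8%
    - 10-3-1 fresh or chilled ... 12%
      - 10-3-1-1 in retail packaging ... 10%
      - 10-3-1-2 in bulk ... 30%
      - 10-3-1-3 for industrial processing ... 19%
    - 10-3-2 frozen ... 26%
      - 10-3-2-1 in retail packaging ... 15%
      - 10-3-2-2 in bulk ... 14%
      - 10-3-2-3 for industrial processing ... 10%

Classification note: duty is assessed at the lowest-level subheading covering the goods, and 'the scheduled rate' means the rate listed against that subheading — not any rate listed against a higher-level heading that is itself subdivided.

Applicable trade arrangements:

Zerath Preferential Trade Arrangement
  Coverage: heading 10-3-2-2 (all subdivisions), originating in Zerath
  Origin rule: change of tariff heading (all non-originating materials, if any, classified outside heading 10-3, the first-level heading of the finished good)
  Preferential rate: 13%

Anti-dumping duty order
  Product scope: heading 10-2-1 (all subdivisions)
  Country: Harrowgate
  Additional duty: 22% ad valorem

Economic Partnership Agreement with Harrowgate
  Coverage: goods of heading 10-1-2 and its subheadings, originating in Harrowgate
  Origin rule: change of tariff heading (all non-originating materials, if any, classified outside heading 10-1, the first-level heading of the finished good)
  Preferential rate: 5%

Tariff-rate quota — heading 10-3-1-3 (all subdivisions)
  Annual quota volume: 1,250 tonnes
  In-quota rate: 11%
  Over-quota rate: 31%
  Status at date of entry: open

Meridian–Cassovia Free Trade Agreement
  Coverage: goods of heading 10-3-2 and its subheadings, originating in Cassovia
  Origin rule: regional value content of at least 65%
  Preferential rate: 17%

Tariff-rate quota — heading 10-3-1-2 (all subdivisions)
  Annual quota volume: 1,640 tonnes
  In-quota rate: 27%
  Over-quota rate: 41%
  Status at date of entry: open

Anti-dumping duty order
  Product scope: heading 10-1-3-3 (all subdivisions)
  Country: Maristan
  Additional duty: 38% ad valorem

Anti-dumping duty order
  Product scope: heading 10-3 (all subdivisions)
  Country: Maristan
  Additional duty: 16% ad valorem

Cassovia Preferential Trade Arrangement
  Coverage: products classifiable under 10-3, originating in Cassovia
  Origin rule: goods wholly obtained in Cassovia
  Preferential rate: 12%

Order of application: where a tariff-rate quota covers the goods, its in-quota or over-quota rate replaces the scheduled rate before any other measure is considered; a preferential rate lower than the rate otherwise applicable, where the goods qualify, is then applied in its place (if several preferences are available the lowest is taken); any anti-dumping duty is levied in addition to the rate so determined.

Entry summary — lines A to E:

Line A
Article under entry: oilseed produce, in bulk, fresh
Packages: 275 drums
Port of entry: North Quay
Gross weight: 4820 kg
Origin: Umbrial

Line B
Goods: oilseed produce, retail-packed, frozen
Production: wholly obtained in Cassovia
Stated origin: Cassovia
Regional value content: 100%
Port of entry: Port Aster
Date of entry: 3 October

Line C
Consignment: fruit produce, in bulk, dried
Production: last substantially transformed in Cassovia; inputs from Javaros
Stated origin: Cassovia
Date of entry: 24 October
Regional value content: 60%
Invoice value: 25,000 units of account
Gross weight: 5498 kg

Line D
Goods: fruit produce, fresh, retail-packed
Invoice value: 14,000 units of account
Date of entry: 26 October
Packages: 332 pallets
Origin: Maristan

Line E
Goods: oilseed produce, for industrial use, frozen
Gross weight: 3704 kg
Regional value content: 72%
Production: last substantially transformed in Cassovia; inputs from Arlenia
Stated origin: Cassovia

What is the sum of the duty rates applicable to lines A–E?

Line A: oilseed → 10-3; fresh → 10-3-1; in bulk → 10-3-1-2. Scheduled 30%. quota on 10-3-1-2 open → in-quota 27%. → 27%.
Line B: oilseed → 10-3; frozen → 10-3-2; retail-packed → 10-3-2-1. Scheduled 15%. Cassovia agreement on 10-3-2: RVC ≥ 65% → 17% available; Cassovia agreement on 10-3: wholly obtained → 12% available; preferential 12%. → 12%.
Line C: fruit → 10-2; dried → 10-2-2; in bulk → 10-2-2-3. Scheduled 28%. Cassovia agreement on 10-3-2: 10-2-2-3 not covered; Cassovia agreement on 10-3: 10-2-2-3 not covered. → 28%.
Line D: fruit → 10-2; fresh → 10-2-1; retail-packed → 10-2-1-1. Scheduled 21%. No special measure applies. → 21%.
Line E: oilseed → 10-3; frozen → 10-3-2; for industrial use → 10-3-2-3. Scheduled 10%. Cassovia agreement on 10-3-2: RVC ≥ 65% → 17% available; Cassovia agreement on 10-3: not wholly obtained; preference 17% not lower than 10% → no reduction. → 10%.
Sum: 27% + 12% + 28% + 21% + 10% = 98%.

98%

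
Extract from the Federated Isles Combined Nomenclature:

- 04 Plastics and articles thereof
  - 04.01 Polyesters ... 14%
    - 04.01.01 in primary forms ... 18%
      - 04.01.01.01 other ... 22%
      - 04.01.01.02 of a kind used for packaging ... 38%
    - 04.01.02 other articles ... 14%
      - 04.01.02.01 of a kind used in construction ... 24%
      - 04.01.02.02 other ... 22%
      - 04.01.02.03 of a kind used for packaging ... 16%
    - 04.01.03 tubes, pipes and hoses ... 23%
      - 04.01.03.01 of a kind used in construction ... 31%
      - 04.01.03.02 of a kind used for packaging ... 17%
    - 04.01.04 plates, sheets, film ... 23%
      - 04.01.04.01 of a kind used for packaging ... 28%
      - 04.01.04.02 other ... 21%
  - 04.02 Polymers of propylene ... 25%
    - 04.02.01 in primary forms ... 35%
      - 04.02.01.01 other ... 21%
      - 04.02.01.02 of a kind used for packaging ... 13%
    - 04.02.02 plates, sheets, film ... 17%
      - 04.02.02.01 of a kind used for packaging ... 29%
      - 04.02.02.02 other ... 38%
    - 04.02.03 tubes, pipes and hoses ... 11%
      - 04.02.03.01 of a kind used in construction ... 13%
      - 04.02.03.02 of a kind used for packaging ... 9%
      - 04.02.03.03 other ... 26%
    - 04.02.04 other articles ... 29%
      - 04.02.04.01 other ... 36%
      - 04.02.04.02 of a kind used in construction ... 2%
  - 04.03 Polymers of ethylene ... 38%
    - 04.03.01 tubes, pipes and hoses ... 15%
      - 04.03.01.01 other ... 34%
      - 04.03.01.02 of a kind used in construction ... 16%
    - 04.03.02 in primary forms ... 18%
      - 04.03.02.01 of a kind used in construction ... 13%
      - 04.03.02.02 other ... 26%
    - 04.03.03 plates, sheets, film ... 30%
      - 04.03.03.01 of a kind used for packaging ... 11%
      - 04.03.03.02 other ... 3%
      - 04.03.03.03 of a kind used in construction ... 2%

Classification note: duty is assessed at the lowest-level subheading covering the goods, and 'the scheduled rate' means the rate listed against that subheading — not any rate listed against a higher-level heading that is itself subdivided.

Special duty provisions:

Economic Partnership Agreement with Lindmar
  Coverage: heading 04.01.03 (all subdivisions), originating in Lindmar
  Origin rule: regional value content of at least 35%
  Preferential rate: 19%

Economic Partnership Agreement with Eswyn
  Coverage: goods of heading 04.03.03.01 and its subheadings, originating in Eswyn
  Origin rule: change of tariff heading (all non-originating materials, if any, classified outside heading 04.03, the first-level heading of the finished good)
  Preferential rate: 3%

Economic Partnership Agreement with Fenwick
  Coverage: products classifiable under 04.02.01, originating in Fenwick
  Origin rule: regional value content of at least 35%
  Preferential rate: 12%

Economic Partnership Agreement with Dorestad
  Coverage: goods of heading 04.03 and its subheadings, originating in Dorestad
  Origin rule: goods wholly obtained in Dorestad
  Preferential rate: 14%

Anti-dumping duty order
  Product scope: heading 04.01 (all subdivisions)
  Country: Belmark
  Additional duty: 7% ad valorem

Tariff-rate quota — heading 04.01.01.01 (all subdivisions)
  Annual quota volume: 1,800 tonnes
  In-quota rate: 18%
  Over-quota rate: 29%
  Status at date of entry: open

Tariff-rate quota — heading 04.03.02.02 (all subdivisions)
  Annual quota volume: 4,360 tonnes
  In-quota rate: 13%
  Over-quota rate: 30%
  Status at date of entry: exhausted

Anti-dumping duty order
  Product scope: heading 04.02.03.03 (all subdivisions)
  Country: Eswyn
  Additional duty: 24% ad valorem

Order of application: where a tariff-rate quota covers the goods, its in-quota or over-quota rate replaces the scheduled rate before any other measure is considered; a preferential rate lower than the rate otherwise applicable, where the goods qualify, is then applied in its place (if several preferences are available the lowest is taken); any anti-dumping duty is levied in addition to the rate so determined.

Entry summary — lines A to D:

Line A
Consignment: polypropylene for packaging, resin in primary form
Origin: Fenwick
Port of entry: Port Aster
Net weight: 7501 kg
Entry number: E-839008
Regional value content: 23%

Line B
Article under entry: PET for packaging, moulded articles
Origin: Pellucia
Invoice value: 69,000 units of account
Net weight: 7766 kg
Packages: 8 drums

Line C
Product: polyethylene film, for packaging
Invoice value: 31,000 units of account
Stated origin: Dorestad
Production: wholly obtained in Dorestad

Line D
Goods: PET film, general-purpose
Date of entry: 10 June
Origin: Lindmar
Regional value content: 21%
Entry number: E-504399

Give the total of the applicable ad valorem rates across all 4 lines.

Line A: polypropylene → 04.02; resin in primary form → 04.02.01; for packaging → 04.02.01.02. Scheduled 13%. Fenwick agreement on 04.02.01: RVC < 35%. → 13%.
Line B: PET → 04.01; moulded articles → 04.01.02; for packaging → 04.01.02.03. Scheduled 16%. No special measure applies. → 16%.
Line C: polyethylene → 04.03; film → 04.03.03; for packaging → 04.03.03.01. Scheduled 11%. Dorestad agreement on 04.03: wholly obtained → 14% available; preference 14% not lower than 11% → no reduction. → 11%.
Line D: PET → 04.01; film → 04.01.04; general-purpose → 04.01.04.02. Scheduled 21%. Lindmar agreement on 04.01.03: 04.01.04.02 not covered. → 21%.
Sum: 13% + 16% + 11% + 21% = 61%.

61%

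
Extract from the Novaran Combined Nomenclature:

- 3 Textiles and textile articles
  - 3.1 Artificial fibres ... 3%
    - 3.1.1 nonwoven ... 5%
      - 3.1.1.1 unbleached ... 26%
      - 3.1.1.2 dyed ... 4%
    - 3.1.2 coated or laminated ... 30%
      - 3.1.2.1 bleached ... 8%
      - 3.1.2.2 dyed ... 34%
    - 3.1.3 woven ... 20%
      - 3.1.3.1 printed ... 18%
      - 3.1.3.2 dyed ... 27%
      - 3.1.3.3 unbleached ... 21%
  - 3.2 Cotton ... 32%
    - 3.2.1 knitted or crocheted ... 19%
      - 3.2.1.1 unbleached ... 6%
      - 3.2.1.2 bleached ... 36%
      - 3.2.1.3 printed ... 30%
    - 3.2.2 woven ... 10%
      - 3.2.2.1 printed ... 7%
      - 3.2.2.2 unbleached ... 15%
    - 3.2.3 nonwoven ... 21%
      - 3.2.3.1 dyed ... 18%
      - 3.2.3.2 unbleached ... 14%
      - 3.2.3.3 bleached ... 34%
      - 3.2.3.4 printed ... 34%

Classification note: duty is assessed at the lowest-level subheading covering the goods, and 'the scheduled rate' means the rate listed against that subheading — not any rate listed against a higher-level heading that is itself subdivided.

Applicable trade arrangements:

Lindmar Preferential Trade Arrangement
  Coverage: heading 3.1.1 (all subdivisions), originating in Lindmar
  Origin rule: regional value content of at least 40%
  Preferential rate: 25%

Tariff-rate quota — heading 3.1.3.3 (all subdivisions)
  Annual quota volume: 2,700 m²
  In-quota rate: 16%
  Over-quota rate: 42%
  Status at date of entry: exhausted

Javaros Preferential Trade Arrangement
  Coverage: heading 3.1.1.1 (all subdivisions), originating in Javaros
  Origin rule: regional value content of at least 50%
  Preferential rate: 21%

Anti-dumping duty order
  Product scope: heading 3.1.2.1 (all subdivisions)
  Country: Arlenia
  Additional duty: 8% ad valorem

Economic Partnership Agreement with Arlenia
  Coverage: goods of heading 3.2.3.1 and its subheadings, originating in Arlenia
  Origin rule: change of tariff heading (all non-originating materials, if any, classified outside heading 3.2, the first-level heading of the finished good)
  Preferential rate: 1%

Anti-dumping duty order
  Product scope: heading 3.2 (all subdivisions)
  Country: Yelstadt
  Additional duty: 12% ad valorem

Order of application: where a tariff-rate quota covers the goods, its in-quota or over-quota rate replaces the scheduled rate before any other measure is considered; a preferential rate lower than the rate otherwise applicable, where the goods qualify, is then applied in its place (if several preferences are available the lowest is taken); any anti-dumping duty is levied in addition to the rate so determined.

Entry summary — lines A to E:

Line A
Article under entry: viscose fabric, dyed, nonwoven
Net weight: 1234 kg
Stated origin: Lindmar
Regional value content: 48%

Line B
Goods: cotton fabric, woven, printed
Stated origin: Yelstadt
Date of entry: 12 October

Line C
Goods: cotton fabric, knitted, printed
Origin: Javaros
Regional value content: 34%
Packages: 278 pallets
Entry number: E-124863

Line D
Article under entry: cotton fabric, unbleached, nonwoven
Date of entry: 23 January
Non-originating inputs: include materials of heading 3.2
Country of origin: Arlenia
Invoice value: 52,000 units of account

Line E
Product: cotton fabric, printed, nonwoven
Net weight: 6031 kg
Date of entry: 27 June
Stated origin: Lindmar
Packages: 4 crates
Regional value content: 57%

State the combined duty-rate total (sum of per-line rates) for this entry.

101%

Line A: viscose → 3.1; nonwoven → 3.1.1; dyed → 3.1.1.2. Scheduled 4%. Lindmar agreement on 3.1.1: RVC ≥ 40% → 25% available; preference 25% not lower than 4% → no reduction. → 4%.
Line B: cotton → 3.2; woven → 3.2.2; printed → 3.2.2.1. Scheduled 7%. anti-dumping (Yelstadt, 3.2): +12%; total 7% + 12% = 19%. → 19%.
Line C: cotton → 3.2; knitted → 3.2.1; printed → 3.2.1.3. Scheduled 30%. Javaros agreement on 3.1.1.1: 3.2.1.3 not covered. → 30%.
Line D: cotton → 3.2; nonwoven → 3.2.3; unbleached → 3.2.3.2. Scheduled 14%. Arlenia agreement on 3.2.3.1: 3.2.3.2 not covered. → 14%.
Line E: cotton → 3.2; nonwoven → 3.2.3; printed → 3.2.3.4. Scheduled 34%. Lindmar agreement on 3.1.1: 3.2.3.4 not covered. → 34%.
Sum: 4% + 19% + 30% + 14% + 34% = 101%.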